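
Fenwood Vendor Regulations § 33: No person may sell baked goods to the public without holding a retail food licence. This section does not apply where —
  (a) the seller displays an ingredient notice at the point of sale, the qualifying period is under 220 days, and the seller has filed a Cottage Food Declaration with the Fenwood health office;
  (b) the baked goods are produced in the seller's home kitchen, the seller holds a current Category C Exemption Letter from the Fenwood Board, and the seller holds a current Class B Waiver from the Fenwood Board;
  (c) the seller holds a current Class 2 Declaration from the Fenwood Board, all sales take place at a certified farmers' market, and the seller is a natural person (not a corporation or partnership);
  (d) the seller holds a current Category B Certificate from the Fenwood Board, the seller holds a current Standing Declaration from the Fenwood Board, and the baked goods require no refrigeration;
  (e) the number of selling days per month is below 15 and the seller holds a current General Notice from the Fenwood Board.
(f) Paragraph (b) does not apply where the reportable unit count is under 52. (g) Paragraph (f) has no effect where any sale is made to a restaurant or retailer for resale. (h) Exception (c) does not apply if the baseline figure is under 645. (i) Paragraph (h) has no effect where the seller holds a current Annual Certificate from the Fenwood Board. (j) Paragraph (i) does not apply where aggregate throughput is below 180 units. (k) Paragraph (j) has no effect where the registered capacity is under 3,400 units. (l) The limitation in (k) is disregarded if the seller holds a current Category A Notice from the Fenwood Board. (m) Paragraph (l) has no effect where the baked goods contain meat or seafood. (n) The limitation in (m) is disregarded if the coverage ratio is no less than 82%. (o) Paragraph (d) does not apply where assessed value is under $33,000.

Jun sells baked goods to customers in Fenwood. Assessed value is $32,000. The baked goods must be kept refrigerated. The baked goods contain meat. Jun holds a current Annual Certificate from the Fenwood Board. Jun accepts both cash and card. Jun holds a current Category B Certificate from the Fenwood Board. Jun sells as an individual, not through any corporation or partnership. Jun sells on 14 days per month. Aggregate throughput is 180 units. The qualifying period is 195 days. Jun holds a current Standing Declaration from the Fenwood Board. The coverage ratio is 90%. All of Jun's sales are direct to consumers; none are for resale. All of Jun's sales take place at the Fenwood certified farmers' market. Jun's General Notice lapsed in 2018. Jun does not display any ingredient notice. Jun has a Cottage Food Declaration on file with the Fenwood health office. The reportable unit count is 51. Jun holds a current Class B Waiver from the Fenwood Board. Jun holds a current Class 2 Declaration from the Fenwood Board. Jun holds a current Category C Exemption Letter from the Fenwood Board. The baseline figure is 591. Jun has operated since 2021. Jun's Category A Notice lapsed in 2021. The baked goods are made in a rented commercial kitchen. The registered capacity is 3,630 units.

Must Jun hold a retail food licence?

Exception (a) does not apply: no ingredient notice is displayed.
Exception (b) does not apply: the baked goods are made in a commercial kitchen, not a home kitchen.
Exception (c)'s conditions are all satisfied: a current Class 2 Declaration is held; all sales are at a certified farmers' market; the seller is a natural person. As to paragraphs (h)–(n): (h) operates (the baseline figure is 591, under the 645 limit), but is displaced by (i): (i) operates against (h): a current Annual Certificate is held. (j), which would lift (i), is not engaged — aggregate throughput is 180 units, not below 180 units. Exception (c) stands.
Exception (d) fails — the baked goods require refrigeration.
Exception (e) requires that the seller holds a current General Notice from the Fenwood Board; but no current General Notice is held, so (e) is unavailable.

No — exception (c) applies; Jun is not required to hold a retail food licence.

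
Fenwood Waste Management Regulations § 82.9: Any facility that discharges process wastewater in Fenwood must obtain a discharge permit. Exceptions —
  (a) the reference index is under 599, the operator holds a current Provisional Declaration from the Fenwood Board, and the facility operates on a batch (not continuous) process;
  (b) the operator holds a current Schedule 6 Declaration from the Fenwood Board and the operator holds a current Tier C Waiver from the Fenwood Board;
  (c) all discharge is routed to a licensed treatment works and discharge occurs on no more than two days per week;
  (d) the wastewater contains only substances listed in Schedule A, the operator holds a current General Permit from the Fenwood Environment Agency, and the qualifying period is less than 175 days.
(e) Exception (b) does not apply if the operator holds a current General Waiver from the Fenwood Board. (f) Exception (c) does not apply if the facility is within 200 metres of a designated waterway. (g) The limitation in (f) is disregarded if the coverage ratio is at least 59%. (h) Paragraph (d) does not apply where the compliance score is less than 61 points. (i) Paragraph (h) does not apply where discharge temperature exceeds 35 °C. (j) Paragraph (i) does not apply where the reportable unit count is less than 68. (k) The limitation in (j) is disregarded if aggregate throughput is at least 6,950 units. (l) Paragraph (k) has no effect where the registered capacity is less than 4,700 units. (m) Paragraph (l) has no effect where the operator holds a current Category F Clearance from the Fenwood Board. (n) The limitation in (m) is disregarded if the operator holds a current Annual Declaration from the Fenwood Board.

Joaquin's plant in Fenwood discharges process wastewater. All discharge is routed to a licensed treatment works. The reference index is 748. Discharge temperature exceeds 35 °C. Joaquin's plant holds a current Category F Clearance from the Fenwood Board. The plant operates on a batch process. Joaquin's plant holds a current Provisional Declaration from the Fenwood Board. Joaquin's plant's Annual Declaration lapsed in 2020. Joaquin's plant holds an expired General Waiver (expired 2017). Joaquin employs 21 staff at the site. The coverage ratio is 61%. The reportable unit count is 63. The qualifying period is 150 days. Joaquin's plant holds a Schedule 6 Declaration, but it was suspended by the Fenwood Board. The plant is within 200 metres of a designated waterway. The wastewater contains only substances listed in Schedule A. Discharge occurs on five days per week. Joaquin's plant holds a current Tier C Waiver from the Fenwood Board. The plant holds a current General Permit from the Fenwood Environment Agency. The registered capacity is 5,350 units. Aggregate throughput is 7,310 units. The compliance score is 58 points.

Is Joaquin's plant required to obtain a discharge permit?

Exception (a) does not apply: the reference index is 748, not under 599.
Exception (b) requires that the operator holds a current Schedule 6 Declaration from the Fenwood Board; but the Schedule 6 Declaration is not current, so (b) is unavailable.
Exception (c) does not apply: discharge occurs on five days per week.
Exception (d) is satisfied on its face — the wastewater is Schedule-A-only; a current General Permit is held; the qualifying period is 150 days, less than the 175 days limit. Considering the limiting provisions: (h) applies (the compliance score is 58 points, less than the 61 points limit), but is set aside by (i): (i) operates against (h): discharge temperature exceeds 35 °C. (j) is triggered (the reportable unit count is 63, less than the 68 limit), but is itself disapplied by (k): (k) operates against (j): aggregate throughput is 7,310 units, meeting the 6,950 units threshold. (l), which would lift (k), does not operate here — the registered capacity is 5,350 units, not less than 4,700 units. So (d) applies.

No — exception (d) applies; Joaquin's plant is not required to obtain a discharge permit.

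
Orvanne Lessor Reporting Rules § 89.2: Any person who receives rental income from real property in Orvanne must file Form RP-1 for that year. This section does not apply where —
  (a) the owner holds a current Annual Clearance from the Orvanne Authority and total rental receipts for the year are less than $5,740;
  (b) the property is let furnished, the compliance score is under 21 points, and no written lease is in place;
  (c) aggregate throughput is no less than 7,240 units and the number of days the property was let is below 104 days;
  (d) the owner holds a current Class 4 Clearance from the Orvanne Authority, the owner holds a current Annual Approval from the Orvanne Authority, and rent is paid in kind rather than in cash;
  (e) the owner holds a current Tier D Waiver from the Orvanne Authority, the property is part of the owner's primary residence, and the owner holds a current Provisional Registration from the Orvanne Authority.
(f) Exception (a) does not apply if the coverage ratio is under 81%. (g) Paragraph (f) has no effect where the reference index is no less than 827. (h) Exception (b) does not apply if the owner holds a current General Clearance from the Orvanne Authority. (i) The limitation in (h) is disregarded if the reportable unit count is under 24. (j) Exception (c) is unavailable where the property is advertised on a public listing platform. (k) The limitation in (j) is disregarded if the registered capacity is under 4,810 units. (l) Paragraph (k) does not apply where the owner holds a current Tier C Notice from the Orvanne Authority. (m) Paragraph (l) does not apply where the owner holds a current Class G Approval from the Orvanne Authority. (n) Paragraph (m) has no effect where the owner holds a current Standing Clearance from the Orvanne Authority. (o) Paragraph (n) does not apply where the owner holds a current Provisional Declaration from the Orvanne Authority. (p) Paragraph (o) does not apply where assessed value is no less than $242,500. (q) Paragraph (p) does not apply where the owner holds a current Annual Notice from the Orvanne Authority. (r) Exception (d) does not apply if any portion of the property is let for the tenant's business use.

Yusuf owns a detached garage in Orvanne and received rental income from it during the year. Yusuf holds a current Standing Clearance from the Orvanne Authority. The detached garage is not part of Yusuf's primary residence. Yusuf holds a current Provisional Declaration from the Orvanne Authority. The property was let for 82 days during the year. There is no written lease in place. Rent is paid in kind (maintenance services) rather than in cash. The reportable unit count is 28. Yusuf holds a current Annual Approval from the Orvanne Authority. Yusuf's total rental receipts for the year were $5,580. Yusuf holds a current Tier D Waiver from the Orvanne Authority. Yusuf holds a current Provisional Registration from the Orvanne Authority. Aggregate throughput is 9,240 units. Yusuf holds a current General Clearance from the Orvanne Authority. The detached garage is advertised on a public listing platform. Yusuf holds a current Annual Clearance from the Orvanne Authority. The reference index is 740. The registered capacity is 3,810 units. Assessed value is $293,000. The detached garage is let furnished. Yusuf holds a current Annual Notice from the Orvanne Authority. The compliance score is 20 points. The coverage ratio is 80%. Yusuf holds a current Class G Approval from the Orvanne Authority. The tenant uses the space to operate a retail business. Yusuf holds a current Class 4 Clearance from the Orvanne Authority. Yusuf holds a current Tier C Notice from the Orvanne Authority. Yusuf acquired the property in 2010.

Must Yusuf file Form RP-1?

No — exception (c) applies; Yusuf is not required to file Form RP-1.

Exception (a): a current Annual Clearance is held; total rental receipts for the year are $5,580, less than the $5,740 limit — every condition holds. Turning to paragraphs (f)–(g): (f) operates against (a): the coverage ratio is 80%, under the 81% limit. (g), which would lift (f), is not triggered — the reference index is 740, short of 827. Exception (a) does not apply.
Exception (b)'s conditions are all satisfied: the property is let furnished; the compliance score is 20 points, under the 21 points limit; there is no written lease. However, paragraphs (h)–(i) must be considered: (h) applies — a current General Clearance is held. (i) is not triggered (the reportable unit count is 28, not under 24), so (h) stands. Exception (b) does not apply.
Exception (c) is satisfied on its face — aggregate throughput is 9,240 units, meeting the 7,240 units threshold; the number of days the property was let is 82 days, below the 104 days limit. Considering the limiting provisions: (j) applies (the property is publicly advertised), but yields to (k): (k) operates against (j): the registered capacity is 3,810 units, under the 4,810 units limit. (l) would limit (k) — a current Tier C Notice is held — but (m) sets (l) aside: (m) operates against (l): a current Class G Approval is held. (n) is triggered (a current Standing Clearance is held), but is itself disapplied by (o): (o) operates against (n): a current Provisional Declaration is held. (p) is triggered (assessed value is $293,000, meeting the $242,500 threshold), but is displaced by (q): (q) operates — a current Annual Notice is held. (c) remains available.
Exception (d) is satisfied on its face — a current Class 4 Clearance is held; a current Annual Approval is held; rent is paid in kind. Turning to paragraph (r): (r) operates — the space is let for business use. Exception (d) does not apply.
Exception (e) fails — the detached garage is not part of the primary residence.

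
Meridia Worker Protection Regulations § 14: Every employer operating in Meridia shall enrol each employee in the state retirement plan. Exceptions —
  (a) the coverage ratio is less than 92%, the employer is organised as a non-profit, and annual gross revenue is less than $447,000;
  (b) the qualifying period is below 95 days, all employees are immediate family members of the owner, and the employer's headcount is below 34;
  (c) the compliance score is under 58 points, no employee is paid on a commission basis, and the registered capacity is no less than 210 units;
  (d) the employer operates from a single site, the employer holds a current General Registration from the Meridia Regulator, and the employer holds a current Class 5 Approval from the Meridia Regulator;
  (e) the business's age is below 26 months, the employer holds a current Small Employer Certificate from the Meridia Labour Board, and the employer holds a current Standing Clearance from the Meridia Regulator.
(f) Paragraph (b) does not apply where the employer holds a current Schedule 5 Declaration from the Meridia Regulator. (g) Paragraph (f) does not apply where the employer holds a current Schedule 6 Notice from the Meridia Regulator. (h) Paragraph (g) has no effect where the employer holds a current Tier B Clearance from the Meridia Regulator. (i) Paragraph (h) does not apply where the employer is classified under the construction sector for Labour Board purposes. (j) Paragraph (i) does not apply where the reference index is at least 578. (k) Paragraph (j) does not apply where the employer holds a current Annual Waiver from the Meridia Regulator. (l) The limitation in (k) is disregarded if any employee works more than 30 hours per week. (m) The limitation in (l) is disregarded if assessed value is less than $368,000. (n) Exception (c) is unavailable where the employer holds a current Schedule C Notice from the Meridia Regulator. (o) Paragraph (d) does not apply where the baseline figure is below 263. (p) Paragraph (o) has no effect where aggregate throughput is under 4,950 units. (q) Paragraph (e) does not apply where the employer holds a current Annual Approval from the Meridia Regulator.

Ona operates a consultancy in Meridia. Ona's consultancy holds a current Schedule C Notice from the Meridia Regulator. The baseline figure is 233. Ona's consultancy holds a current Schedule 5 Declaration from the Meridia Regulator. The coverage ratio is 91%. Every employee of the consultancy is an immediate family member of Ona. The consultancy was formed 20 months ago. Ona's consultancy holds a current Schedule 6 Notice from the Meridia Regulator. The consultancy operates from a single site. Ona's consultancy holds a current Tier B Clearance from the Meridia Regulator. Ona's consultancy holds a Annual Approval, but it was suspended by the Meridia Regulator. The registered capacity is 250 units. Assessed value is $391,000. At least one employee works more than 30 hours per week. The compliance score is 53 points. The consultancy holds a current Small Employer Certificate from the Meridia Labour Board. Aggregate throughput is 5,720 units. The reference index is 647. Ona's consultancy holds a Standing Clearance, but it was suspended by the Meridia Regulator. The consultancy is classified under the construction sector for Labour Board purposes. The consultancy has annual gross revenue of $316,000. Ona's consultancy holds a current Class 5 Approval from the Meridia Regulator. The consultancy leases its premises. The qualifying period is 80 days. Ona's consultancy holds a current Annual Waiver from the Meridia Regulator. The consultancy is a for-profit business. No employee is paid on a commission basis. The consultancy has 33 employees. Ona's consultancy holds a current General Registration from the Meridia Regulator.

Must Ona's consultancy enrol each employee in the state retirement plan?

Yes — Ona's consultancy must enrol each employee in the state retirement plan.

Exception (a) fails — the employer is for-profit.
Exception (b) is satisfied on its face — the qualifying period is 80 days, below the 95 days limit; every employee is an immediate family member; the employer's headcount is 33, below the 34 limit. But: (f) operates against (b): a current Schedule 5 Declaration is held. (g) would limit (f) — a current Schedule 6 Notice is held — but (h) sets (g) aside: (h) is engaged — a current Tier B Clearance is held. (i) would limit (h) — the consultancy is classified under the construction sector — but (j) sets (i) aside: (j) operates against (i): the reference index is 647, meeting the 578 threshold. (k) is engaged (a current Annual Waiver is held), but is displaced by (l): (l) operates against (k): at least one employee exceeds 30 hours/week. (m), which would lift (l), is not engaged — assessed value is $391,000, not less than $368,000. Exception (b) does not apply.
Exception (c) is satisfied on its face — the compliance score is 53 points, under the 58 points limit; no employee is paid on commission; the registered capacity is 250 units, meeting the 210 units threshold. But applying paragraph (n): (n) operates against (c): a current Schedule C Notice is held. (c) is therefore removed.
Exception (d)'s conditions are all satisfied: the employer operates from a single site; a current General Registration is held; a current Class 5 Approval is held. But: (o) operates against (d): the baseline figure is 233, below the 263 limit. (p) is inapplicable (aggregate throughput is 5,720 units, not under 4,950 units), so (o) stands. Exception (d) does not apply.
Exception (e) requires that the employer holds a current Standing Clearance from the Meridia Regulator; but the Standing Clearance is not current, so (e) is unavailable.
Every exception is unavailable, so the rule governs.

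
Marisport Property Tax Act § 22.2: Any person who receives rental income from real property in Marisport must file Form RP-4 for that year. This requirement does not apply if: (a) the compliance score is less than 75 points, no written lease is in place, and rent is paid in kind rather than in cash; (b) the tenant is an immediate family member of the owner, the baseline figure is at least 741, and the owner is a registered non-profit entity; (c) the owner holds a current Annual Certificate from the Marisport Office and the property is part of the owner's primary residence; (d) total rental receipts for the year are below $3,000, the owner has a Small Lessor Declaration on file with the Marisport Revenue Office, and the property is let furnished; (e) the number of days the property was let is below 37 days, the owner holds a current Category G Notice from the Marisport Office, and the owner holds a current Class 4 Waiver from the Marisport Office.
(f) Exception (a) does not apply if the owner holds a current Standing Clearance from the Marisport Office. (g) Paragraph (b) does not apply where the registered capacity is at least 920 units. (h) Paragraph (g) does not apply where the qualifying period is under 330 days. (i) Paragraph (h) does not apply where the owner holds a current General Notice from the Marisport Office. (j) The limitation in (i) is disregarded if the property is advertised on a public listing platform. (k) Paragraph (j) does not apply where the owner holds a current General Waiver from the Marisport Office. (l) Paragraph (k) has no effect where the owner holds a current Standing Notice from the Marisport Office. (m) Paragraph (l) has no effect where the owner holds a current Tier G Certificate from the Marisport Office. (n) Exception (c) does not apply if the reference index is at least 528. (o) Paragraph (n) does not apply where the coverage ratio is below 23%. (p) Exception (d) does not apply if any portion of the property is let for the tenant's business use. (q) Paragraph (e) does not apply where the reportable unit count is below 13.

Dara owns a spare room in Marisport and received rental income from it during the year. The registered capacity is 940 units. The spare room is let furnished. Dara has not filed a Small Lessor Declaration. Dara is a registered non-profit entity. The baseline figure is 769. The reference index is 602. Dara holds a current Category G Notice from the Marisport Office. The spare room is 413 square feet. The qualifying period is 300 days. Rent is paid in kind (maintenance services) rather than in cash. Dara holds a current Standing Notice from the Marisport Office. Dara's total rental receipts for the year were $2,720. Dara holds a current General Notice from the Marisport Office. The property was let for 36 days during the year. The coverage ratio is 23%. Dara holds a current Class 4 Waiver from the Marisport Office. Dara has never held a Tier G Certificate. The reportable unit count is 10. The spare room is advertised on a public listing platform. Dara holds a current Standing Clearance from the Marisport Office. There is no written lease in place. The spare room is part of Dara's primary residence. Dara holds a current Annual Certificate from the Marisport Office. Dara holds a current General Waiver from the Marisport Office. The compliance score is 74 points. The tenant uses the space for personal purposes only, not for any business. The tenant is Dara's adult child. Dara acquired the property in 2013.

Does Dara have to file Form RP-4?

All of (a)'s requirements are met (the compliance score is 74 points, less than the 75 points limit; there is no written lease; rent is paid in kind). But applying paragraph (f): (f) operates against (a): a current Standing Clearance is held. So (a) is unavailable.
Exception (b): the tenant is an immediate family member; the baseline figure is 769, meeting the 741 threshold; Dara is a registered non-profit — every condition holds. Under paragraphs (g)–(m): (g) is engaged (the registered capacity is 940 units, meeting the 920 units threshold), but is overridden by (h): (h) is engaged — the qualifying period is 300 days, under the 330 days limit. (i) applies (a current General Notice is held), but is set aside by (j): (j) applies — the property is publicly advertised. (k) would limit (j) — a current General Waiver is held — but (l) sets (k) aside: (l) operates against (k): a current Standing Notice is held. (m), which would lift (l), is not engaged — the Tier G Certificate is not current. Exception (b) stands.
Exception (c): a current Annual Certificate is held; the spare room is part of the primary residence — every condition holds. But applying paragraphs (n)–(o): (n) operates against (c): the reference index is 602, meeting the 528 threshold. (o), which would lift (n), is not triggered — the coverage ratio is 23%, not below 23%. Exception (c) does not apply.
Exception (d) requires that the owner has a Small Lessor Declaration on file with the Marisport Revenue Office; but no Small Lessor Declaration is on file, so (d) is unavailable.
Exception (e)'s conditions are all satisfied: the number of days the property was let is 36 days, below the 37 days limit; a current Category G Notice is held; a current Class 4 Waiver is held. Turning to paragraph (q): (q) operates against (e): the reportable unit count is 10, below the 13 limit. Exception (e) does not apply.

No — exception (b) applies; Dara is not required to file Form RP-4.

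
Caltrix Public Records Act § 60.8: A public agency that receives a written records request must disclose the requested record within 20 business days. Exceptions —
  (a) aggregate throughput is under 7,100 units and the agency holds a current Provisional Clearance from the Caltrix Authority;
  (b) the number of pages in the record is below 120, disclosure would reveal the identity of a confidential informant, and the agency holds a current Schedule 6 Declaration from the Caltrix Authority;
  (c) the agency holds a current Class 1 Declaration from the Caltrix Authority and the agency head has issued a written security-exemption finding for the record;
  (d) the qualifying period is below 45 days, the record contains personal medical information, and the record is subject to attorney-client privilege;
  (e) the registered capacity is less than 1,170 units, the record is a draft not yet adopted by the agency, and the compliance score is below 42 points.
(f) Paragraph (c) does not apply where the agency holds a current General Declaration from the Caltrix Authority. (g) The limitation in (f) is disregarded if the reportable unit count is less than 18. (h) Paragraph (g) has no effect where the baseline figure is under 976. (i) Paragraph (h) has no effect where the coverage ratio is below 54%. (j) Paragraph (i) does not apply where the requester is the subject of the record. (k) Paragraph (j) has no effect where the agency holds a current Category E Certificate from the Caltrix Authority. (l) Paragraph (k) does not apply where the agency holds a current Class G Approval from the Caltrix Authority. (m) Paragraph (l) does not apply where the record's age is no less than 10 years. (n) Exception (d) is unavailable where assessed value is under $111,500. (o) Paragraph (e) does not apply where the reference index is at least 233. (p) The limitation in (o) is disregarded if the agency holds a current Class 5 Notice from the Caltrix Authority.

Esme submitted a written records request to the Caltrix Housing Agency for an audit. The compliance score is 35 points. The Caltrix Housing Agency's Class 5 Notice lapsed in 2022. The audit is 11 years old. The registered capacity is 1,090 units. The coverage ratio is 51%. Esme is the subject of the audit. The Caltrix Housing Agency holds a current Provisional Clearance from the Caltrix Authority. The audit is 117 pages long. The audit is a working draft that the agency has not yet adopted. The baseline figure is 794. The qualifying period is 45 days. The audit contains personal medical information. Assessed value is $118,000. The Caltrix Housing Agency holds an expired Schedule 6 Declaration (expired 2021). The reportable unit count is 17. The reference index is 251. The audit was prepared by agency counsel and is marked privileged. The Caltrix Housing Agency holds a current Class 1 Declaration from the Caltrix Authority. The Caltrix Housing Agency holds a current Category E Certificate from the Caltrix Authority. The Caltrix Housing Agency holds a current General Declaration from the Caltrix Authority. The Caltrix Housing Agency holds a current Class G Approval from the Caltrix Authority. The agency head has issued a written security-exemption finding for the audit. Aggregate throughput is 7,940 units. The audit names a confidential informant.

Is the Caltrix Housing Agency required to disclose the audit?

Exception (a) does not apply: aggregate throughput is 7,940 units, not under 7,100 units.
Exception (b) fails — no current Schedule 6 Declaration is held.
All of (c)'s requirements are met (a current Class 1 Declaration is held; a written security-exemption finding has been issued). As to paragraphs (f)–(m): (f) is triggered (a current General Declaration is held), but is itself disapplied by (g): (g) is triggered — the reportable unit count is 17, less than the 18 limit. (h) operates (the baseline figure is 794, under the 976 limit), but yields to (i): (i) operates — the coverage ratio is 51%, below the 54% limit. (j) is triggered (Esme is the subject of the audit), but is set aside by (k): (k) applies — a current Category E Certificate is held. (l) would limit (k) — a current Class G Approval is held — but (m) sets (l) aside: (m) operates against (l): the record's age is 11 years, meeting the 10 years threshold. (c) remains available.
Exception (d) does not apply: the qualifying period is 45 days, not below 45 days.
Exception (e): the registered capacity is 1,090 units, less than the 1,170 units limit; the audit is an unadopted draft; the compliance score is 35 points, below the 42 points limit — every condition holds. But: (o) operates against (e): the reference index is 251, meeting the 233 threshold. (p) is not triggered (there is no Class 5 Notice in force), so (o) stands. So (e) is unavailable.

No — exception (c) applies; the Caltrix Housing Agency is not required to disclose the audit.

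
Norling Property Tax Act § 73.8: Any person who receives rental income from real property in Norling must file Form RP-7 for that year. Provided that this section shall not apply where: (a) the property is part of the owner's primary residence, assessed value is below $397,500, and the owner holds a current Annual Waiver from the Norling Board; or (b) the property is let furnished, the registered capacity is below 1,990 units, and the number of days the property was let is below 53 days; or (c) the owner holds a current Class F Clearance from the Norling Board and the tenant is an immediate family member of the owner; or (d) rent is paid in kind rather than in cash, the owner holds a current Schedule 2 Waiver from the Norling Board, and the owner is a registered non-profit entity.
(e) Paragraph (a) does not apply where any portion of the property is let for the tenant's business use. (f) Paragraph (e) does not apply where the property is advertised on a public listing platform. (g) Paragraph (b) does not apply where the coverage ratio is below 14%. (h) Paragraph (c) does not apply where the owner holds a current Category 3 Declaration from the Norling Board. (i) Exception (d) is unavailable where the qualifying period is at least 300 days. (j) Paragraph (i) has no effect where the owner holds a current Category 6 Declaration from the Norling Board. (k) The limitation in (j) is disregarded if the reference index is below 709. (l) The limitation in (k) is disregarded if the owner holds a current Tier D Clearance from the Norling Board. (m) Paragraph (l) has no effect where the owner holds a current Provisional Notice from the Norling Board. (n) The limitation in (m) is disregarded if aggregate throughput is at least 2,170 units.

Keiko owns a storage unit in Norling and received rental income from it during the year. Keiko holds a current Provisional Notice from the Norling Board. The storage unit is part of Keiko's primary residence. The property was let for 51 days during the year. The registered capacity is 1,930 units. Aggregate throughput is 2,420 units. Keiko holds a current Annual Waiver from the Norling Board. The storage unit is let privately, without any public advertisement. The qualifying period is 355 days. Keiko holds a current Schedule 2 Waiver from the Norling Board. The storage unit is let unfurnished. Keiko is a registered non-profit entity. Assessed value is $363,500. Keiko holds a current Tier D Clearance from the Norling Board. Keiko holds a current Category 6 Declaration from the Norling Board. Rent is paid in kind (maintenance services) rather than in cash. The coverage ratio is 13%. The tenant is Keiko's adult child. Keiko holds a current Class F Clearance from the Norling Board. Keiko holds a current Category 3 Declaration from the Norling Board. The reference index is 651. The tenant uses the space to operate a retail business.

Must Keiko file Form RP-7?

Exception (a)'s conditions are all satisfied: the storage unit is part of the primary residence; assessed value is $363,500, below the $397,500 limit; a current Annual Waiver is held. Turning to paragraphs (e)–(f): (e) operates against (a): the space is let for business use. (f) is inapplicable (the property is let privately without advertisement), so (e) stands. So (a) is unavailable.
Exception (b) does not apply: the property is let unfurnished.
Exception (c)'s conditions are all satisfied: a current Class F Clearance is held; the tenant is an immediate family member. But applying paragraph (h): (h) is triggered — a current Category 3 Declaration is held. So (c) is unavailable.
Exception (d): rent is paid in kind; a current Schedule 2 Waiver is held; Keiko is a registered non-profit — every condition holds. As to paragraphs (i)–(n): (i) operates (the qualifying period is 355 days, meeting the 300 days threshold), but yields to (j): (j) is engaged — a current Category 6 Declaration is held. (k) would limit (j) — the reference index is 651, below the 709 limit — but (l) sets (k) aside: (l) is engaged — a current Tier D Clearance is held. (m) would limit (l) — a current Provisional Notice is held — but (n) sets (m) aside: (n) applies — aggregate throughput is 2,420 units, meeting the 2,170 units threshold. Exception (d) stands.

No — exception (d) applies; Keiko is not required to file Form RP-7.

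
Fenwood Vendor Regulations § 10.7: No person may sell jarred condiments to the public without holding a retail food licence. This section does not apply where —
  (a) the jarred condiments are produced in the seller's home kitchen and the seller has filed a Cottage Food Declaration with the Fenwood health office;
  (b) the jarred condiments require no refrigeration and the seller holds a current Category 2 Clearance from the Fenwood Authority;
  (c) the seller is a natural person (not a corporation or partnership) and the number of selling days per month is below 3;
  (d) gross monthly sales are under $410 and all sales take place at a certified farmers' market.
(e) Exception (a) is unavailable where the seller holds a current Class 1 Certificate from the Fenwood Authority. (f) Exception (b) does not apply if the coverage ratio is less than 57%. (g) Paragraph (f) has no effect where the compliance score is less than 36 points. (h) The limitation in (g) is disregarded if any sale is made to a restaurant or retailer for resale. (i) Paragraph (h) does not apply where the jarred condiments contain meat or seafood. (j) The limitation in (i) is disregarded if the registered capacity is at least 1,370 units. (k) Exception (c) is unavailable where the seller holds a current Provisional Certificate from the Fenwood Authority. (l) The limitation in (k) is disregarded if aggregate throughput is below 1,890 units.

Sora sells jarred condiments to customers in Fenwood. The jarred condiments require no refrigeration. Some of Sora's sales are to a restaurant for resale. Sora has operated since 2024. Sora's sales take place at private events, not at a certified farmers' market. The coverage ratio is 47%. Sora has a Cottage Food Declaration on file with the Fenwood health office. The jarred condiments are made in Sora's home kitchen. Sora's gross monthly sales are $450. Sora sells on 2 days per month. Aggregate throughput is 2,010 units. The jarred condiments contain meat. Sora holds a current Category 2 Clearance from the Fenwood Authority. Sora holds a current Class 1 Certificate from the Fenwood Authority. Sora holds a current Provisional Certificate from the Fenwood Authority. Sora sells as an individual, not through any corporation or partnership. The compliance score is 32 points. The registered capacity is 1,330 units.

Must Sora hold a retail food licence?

Exception (a)'s conditions are all satisfied: the jarred condiments are home-kitchen produced; a Cottage Food Declaration is on file. But: (e) applies — a current Class 1 Certificate is held. Exception (a) does not apply.
Exception (b)'s conditions are all satisfied: the jarred condiments are shelf-stable; a current Category 2 Clearance is held. Applying paragraphs (f)–(j): (f) operates (the coverage ratio is 47%, less than the 57% limit), but yields to (g): (g) operates against (f): the compliance score is 32 points, less than the 36 points limit. (h) would limit (g) — some sales are to a restaurant for resale — but (i) sets (h) aside: (i) operates against (h): the jarred condiments contain meat. (j), which would lift (i), is inapplicable — the registered capacity is 1,330 units, short of 1,370 units. Exception (b) stands.
All of (c)'s requirements are met (the seller is a natural person; the number of selling days per month is 2, below the 3 limit). However, paragraphs (k)–(l) must be considered: (k) operates — a current Provisional Certificate is held. (l) is not engaged (aggregate throughput is 2,010 units, not below 1,890 units), so (k) stands. (c) is therefore removed.
Exception (d) requires that gross monthly sales are under $410; but gross monthly sales are $450, not under $410, so (d) is unavailable.

No — exception (b) applies; Sora is not required to hold a retail food licence.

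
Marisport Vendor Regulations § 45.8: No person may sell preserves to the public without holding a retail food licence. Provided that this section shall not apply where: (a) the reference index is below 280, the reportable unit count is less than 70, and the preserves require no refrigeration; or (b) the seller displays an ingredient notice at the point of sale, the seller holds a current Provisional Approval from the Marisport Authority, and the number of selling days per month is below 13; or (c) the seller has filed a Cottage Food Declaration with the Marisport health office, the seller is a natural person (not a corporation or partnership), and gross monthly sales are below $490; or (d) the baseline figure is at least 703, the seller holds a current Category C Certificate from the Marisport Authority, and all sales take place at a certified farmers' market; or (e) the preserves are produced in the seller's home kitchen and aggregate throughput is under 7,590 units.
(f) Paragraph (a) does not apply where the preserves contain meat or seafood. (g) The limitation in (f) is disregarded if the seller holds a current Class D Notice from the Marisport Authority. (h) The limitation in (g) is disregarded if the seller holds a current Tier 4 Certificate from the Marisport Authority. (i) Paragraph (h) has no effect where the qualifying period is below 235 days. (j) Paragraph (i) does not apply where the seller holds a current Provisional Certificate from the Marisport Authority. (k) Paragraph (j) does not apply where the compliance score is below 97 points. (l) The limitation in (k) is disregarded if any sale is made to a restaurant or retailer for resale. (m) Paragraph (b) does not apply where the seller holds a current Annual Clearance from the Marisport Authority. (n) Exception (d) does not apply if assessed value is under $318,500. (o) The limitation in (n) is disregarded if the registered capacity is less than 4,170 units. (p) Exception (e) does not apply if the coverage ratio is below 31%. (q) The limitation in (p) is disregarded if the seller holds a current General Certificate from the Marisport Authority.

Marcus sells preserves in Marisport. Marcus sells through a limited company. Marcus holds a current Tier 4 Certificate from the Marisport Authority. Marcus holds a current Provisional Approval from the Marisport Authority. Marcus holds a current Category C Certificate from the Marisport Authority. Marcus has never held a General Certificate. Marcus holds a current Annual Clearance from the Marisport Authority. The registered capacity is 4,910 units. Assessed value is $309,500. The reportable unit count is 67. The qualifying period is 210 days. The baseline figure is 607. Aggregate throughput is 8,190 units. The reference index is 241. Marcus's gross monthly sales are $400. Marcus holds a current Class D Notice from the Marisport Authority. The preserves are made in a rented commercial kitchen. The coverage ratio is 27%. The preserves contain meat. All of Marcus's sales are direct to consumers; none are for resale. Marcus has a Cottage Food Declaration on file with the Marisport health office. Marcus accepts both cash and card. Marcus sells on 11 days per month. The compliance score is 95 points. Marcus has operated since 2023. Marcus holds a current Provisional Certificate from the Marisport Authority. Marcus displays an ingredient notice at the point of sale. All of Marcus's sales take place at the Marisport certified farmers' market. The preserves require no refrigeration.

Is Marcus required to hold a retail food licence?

Exception (a): the reference index is 241, below the 280 limit; the reportable unit count is 67, less than the 70 limit; the preserves are shelf-stable — every condition holds. Under paragraphs (f)–(l): (f) operates (the preserves contain meat), but is displaced by (g): (g) applies — a current Class D Notice is held. (h) is engaged (a current Tier 4 Certificate is held), but is itself disapplied by (i): (i) operates against (h): the qualifying period is 210 days, below the 235 days limit. (j) would limit (i) — a current Provisional Certificate is held — but (k) sets (j) aside: (k) operates against (j): the compliance score is 95 points, below the 97 points limit. (l) is inapplicable (no sales are for resale), so (k) stands. Exception (a) stands.
Exception (b) is satisfied on its face — an ingredient notice is displayed; a current Provisional Approval is held; the number of selling days per month is 11, below the 13 limit. However, paragraph (m) must be considered: (m) operates against (b): a current Annual Clearance is held. (b) is therefore removed.
Exception (c) requires that the seller is a natural person (not a corporation or partnership); but the seller operates through a limited company, so (c) is unavailable.
Exception (d) fails — the baseline figure is 607, short of 703.
Exception (e) fails — the preserves are made in a commercial kitchen, not a home kitchen.

No — exception (a) applies; Marcus is not required to hold a retail food licence.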